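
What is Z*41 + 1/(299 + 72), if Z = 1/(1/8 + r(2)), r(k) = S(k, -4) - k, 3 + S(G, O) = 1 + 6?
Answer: 121705/6307 ≈ 19.297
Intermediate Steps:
S(G, O) = 4 (S(G, O) = -3 + (1 + 6) = -3 + 7 = 4)
r(k) = 4 - k
Z = 8/17 (Z = 1/(1/8 + (4 - 1*2)) = 1/(⅛ + (4 - 2)) = 1/(⅛ + 2) = 1/(17/8) = 8/17 ≈ 0.47059)
Z*41 + 1/(299 + 72) = (8/17)*41 + 1/(299 + 72) = 328/17 + 1/371 = 121705/6307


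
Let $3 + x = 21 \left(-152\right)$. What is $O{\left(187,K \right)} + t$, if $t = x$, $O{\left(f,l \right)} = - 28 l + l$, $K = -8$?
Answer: $-2979$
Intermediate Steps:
$x = -3195$ ($x = -3 + 21 \left(-152\right) = -3 - 3192 = -3195$)
$O{\left(f,l \right)} = - 27 l$
$t = -3195$
$O{\left(187,K \right)} + t = \left(-27\right) \left(-8\right) - 3195 = 216 - 3195 = -2979$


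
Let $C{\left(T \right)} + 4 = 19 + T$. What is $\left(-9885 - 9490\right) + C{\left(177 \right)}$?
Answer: $-19183$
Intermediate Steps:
$C{\left(T \right)} = 15 + T$ ($C{\left(T \right)} = -4 + \left(19 + T\right) = 15 + T$)
$\left(-9885 - 9490\right) + C{\left(177 \right)} = \left(-9885 - 9490\right) + \left(15 + 177\right) = -19375 + 192 = -19183$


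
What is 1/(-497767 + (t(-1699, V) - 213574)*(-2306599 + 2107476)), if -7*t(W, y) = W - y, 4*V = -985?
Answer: 28/1189598835627 ≈ 2.3537e-11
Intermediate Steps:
V = -985/4 (V = (¼)*(-985) = -985/4 ≈ -246.25)
t(W, y) = -W/7 + y/7 (t(W, y) = -(W - y)/7 = -W/7 + y/7)
1/(-497767 + (t(-1699, V) - 213574)*(-2306599 + 2107476)) = 1/(-497767 + ((-⅐*(-1699) + (⅐)*(-985/4)) - 213574)*(-2306599 + 2107476)) = 1/(-497767 + ((1699/7 - 985/28) - 213574)*(-199123)) = 1/(-497767 + (5811/28 - 213574)*(-199123)) = 1/(-497767 - 5974261/28*(-199123)) = 1/(-497767 + 1189612773103/28) = 1/(1189598835627/28) = 28/1189598835627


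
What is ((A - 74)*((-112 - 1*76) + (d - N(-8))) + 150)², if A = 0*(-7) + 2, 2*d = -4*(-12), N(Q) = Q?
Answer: 129549924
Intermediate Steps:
d = 24 (d = (-4*(-12))/2 = (½)*48 = 24)
A = 2 (A = 0 + 2 = 2)
((A - 74)*((-112 - 1*76) + (d - N(-8))) + 150)² = ((2 - 74)*((-112 - 1*76) + (24 - 1*(-8))) + 150)² = (-72*((-112 - 76) + (24 + 8)) + 150)² = (-72*(-188 + 32) + 150)² = (-72*(-156) + 150)² = (11232 + 150)² = 11382² = 129549924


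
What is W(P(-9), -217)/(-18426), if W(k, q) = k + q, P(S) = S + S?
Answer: 235/18426 ≈ 0.012754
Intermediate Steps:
P(S) = 2*S
W(P(-9), -217)/(-18426) = (2*(-9) - 217)/(-18426) = (-18 - 217)*(-1/18426) = -235*(-1/18426) = 235/18426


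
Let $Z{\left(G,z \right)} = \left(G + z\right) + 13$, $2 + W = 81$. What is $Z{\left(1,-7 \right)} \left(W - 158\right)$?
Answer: $-553$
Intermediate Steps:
$W = 79$ ($W = -2 + 81 = 79$)
$Z{\left(G,z \right)} = 13 + G + z$
$Z{\left(1,-7 \right)} \left(W - 158\right) = \left(13 + 1 - 7\right) \left(79 - 158\right) = 7 \left(-79\right) = -553$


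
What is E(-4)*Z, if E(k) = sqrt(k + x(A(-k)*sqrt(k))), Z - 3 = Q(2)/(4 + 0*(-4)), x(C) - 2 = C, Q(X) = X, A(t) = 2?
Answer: 7*sqrt(-2 + 4*I)/2 ≈ 3.8913 + 6.2962*I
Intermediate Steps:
x(C) = 2 + C
Z = 7/2 (Z = 3 + 2/(4 + 0*(-4)) = 3 + 2/(4 + 0) = 3 + 2/4 = 3 + 2*(1/4) = 3 + 1/2 = 7/2 ≈ 3.5000)
E(k) = sqrt(2 + k + 2*sqrt(k)) (E(k) = sqrt(k + (2 + 2*sqrt(k))) = sqrt(2 + k + 2*sqrt(k)))
E(-4)*Z = sqrt(2 - 4 + 2*sqrt(-4))*(7/2) = sqrt(2 - 4 + 2*(2*I))*(7/2) = sqrt(2 - 4 + 4*I)*(7/2) = sqrt(-2 + 4*I)*(7/2) = 7*sqrt(-2 + 4*I)/2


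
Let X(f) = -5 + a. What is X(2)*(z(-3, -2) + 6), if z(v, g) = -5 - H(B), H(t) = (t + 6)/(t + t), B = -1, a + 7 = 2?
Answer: -35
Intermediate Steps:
a = -5 (a = -7 + 2 = -5)
H(t) = (6 + t)/(2*t) (H(t) = (6 + t)/((2*t)) = (6 + t)*(1/(2*t)) = (6 + t)/(2*t))
X(f) = -10 (X(f) = -5 - 5 = -10)
z(v, g) = -5/2 (z(v, g) = -5 - (6 - 1)/(2*(-1)) = -5 - (-1)*5/2 = -5 - 1*(-5/2) = -5 + 5/2 = -5/2)
X(2)*(z(-3, -2) + 6) = -10*(-5/2 + 6) = -10*7/2 = -35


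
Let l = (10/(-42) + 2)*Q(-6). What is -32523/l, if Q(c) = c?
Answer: 6153/2 ≈ 3076.5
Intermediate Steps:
l = -74/7 (l = (10/(-42) + 2)*(-6) = (10*(-1/42) + 2)*(-6) = (-5/21 + 2)*(-6) = (37/21)*(-6) = -74/7 ≈ -10.571)
-32523/l = -32523/(-74/7) = -32523*(-7/74) = 6153/2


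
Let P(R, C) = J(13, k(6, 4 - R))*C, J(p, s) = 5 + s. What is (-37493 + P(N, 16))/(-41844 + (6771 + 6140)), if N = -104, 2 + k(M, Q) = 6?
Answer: 37349/28933 ≈ 1.2909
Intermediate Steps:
k(M, Q) = 4 (k(M, Q) = -2 + 6 = 4)
P(R, C) = 9*C (P(R, C) = (5 + 4)*C = 9*C)
(-37493 + P(N, 16))/(-41844 + (6771 + 6140)) = (-37493 + 9*16)/(-41844 + (6771 + 6140)) = (-37493 + 144)/(-41844 + 12911) = -37349/(-28933) = -37349*(-1/28933) = 37349/28933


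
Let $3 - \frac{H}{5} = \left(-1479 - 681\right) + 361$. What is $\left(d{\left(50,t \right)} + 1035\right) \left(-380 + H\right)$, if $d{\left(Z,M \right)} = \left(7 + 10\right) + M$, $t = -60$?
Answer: $8560960$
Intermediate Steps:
$d{\left(Z,M \right)} = 17 + M$
$H = 9010$ ($H = 15 - 5 \left(\left(-1479 - 681\right) + 361\right) = 15 - 5 \left(-2160 + 361\right) = 15 - -8995 = 15 + 8995 = 9010$)
$\left(d{\left(50,t \right)} + 1035\right) \left(-380 + H\right) = \left(\left(17 - 60\right) + 1035\right) \left(-380 + 9010\right) = \left(-43 + 1035\right) 8630 = 992 \cdot 8630 = 8560960$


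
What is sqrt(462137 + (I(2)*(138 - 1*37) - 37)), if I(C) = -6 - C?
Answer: 2*sqrt(115323) ≈ 679.18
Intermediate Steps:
sqrt(462137 + (I(2)*(138 - 1*37) - 37)) = sqrt(462137 + ((-6 - 1*2)*(138 - 1*37) - 37)) = sqrt(462137 + ((-6 - 2)*(138 - 37) - 37)) = sqrt(462137 + (-8*101 - 37)) = sqrt(462137 + (-808 - 37)) = sqrt(462137 - 845) = sqrt(461292) = 2*sqrt(115323)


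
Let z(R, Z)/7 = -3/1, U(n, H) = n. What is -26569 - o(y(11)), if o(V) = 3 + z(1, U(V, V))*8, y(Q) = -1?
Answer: -26404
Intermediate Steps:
z(R, Z) = -21 (z(R, Z) = 7*(-3/1) = 7*(-3*1) = 7*(-3) = -21)
o(V) = -165 (o(V) = 3 - 21*8 = 3 - 168 = -165)
-26569 - o(y(11)) = -26569 - 1*(-165) = -26569 + 165 = -26404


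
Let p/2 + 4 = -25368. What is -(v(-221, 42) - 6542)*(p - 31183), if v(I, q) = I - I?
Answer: -535966434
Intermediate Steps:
p = -50744 (p = -8 + 2*(-25368) = -8 - 50736 = -50744)
v(I, q) = 0
-(v(-221, 42) - 6542)*(p - 31183) = -(0 - 6542)*(-50744 - 31183) = -(-6542)*(-81927) = -1*535966434 = -535966434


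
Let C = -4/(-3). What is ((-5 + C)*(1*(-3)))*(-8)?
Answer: -88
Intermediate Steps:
C = 4/3 (C = -4*(-1/3) = 4/3 ≈ 1.3333)
((-5 + C)*(1*(-3)))*(-8) = ((-5 + 4/3)*(1*(-3)))*(-8) = -11/3*(-3)*(-8) = 11*(-8) = -88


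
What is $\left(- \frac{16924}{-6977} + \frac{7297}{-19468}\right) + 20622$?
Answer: $\frac{2801328448055}{135828236} \approx 20624.0$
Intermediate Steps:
$\left(- \frac{16924}{-6977} + \frac{7297}{-19468}\right) + 20622 = \left(\left(-16924\right) \left(- \frac{1}{6977}\right) + 7297 \left(- \frac{1}{19468}\right)\right) + 20622 = \left(\frac{16924}{6977} - \frac{7297}{19468}\right) + 20622 = \frac{278565263}{135828236} + 20622 = \frac{2801328448055}{135828236}$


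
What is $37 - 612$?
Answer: $-575$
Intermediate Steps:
$37 - 612 = -575$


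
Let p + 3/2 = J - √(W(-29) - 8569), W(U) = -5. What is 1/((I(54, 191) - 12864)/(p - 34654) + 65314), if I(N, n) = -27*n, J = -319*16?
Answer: 51625406463137/3371885196830501060 + 18021*I*√8574/6743770393661002120 ≈ 1.5311e-5 + 2.4744e-13*I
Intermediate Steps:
J = -5104
p = -10211/2 - I*√8574 (p = -3/2 + (-5104 - √(-5 - 8569)) = -3/2 + (-5104 - √(-8574)) = -3/2 + (-5104 - I*√8574) = -10211/2 - I*√8574 ≈ -5105.5 - 92.596*I)
1/((I(54, 191) - 12864)/(p - 34654) + 65314) = 1/((-27*191 - 12864)/((-10211/2 - I*√8574) - 34654) + 65314) = 1/((-5157 - 12864)/(-79519/2 - I*√8574) + 65314) = 1/(-18021/(-79519/2 - I*√8574) + 65314) = 1/(65314 - 18021/(-79519/2 - I*√8574))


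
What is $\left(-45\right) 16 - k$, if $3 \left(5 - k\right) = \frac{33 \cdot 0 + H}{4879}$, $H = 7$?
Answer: $- \frac{1515974}{2091} \approx -725.0$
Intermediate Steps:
$k = \frac{10454}{2091}$ ($k = 5 - \frac{\left(33 \cdot 0 + 7\right) \frac{1}{4879}}{3} = 5 - \frac{\left(0 + 7\right) \frac{1}{4879}}{3} = 5 - \frac{7 \cdot \frac{1}{4879}}{3} = 5 - \frac{1}{2091} = \frac{10454}{2091} \approx 4.9995$)
$\left(-45\right) 16 - k = \left(-45\right) 16 - \frac{10454}{2091} = -720 - \frac{10454}{2091} = - \frac{1515974}{2091}$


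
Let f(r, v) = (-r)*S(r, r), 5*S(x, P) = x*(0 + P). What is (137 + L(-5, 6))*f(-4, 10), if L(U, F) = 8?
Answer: 1856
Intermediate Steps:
S(x, P) = P*x/5 (S(x, P) = (x*(0 + P))/5 = (x*P)/5 = (P*x)/5 = P*x/5)
f(r, v) = -r³/5 (f(r, v) = (-r)*(r*r/5) = (-r)*(r²/5) = -r³/5)
(137 + L(-5, 6))*f(-4, 10) = (137 + 8)*(-⅕*(-4)³) = 145*(-⅕*(-64)) = 145*(64/5) = 1856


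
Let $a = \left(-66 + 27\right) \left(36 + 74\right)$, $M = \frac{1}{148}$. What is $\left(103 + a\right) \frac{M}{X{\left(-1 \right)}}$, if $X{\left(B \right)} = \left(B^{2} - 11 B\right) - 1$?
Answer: $- \frac{4187}{1628} \approx -2.5719$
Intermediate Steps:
$M = \frac{1}{148} \approx 0.0067568$
$a = -4290$ ($a = \left(-39\right) 110 = -4290$)
$X{\left(B \right)} = -1 + B^{2} - 11 B$
$\left(103 + a\right) \frac{M}{X{\left(-1 \right)}} = \left(103 - 4290\right) \frac{1}{148 \left(-1 + \left(-1\right)^{2} - -11\right)} = - 4187 \frac{1}{148 \left(-1 + 1 + 11\right)} = - 4187 \frac{1}{148 \cdot 11} = - 4187 \cdot \frac{1}{148} \cdot \frac{1}{11} = \left(-4187\right) \frac{1}{1628} = - \frac{4187}{1628}$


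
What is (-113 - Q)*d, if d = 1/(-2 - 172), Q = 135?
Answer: 124/87 ≈ 1.4253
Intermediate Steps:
d = -1/174 (d = 1/(-174) = -1/174 ≈ -0.0057471)
(-113 - Q)*d = (-113 - 1*135)*(-1/174) = (-113 - 135)*(-1/174) = -248*(-1/174) = 124/87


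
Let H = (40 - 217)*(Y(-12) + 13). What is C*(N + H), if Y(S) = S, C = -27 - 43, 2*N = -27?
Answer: 13335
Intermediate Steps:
N = -27/2 (N = (½)*(-27) = -27/2 ≈ -13.500)
C = -70
H = -177 (H = (40 - 217)*(-12 + 13) = -177*1 = -177)
C*(N + H) = -70*(-27/2 - 177) = -70*(-381/2) = 13335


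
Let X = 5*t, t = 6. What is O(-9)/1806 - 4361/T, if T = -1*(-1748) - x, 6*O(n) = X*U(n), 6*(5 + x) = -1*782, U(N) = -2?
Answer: -11842199/5101950 ≈ -2.3211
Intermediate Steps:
x = -406/3 (x = -5 + (-1*782)/6 = -5 + (⅙)*(-782) = -5 - 391/3 = -406/3 ≈ -135.33)
X = 30 (X = 5*6 = 30)
O(n) = -10 (O(n) = (30*(-2))/6 = (⅙)*(-60) = -10)
T = 5650/3 (T = -1*(-1748) - 1*(-406/3) = 1748 + 406/3 = 5650/3 ≈ 1883.3)
O(-9)/1806 - 4361/T = -10/1806 - 4361/5650/3 = -10*1/1806 - 4361*3/5650 = -5/903 - 13083/5650 = -11842199/5101950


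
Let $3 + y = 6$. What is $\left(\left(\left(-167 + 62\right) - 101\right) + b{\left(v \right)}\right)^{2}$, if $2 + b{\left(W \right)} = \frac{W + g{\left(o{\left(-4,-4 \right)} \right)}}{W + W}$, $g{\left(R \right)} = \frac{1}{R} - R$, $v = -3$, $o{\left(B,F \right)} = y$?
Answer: $\frac{13890529}{324} \approx 42872.0$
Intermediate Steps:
$y = 3$ ($y = -3 + 6 = 3$)
$o{\left(B,F \right)} = 3$
$b{\left(W \right)} = -2 + \frac{- \frac{8}{3} + W}{2 W}$ ($b{\left(W \right)} = -2 + \frac{W + \left(\frac{1}{3} - 3\right)}{W + W} = -2 + \frac{W + \left(\frac{1}{3} - 3\right)}{2 W} = -2 + \left(W - \frac{8}{3}\right) \frac{1}{2 W} = -2 + \left(- \frac{8}{3} + W\right) \frac{1}{2 W} = -2 + \frac{- \frac{8}{3} + W}{2 W}$)
$\left(\left(\left(-167 + 62\right) - 101\right) + b{\left(v \right)}\right)^{2} = \left(\left(\left(-167 + 62\right) - 101\right) + \frac{-8 - -27}{6 \left(-3\right)}\right)^{2} = \left(\left(-105 - 101\right) + \frac{1}{6} \left(- \frac{1}{3}\right) \left(-8 + 27\right)\right)^{2} = \left(-206 + \frac{1}{6} \left(- \frac{1}{3}\right) 19\right)^{2} = \left(-206 - \frac{19}{18}\right)^{2} = \left(- \frac{3727}{18}\right)^{2} = \frac{13890529}{324}$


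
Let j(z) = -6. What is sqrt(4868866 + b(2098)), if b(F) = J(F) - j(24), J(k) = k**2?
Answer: 2*sqrt(2317619) ≈ 3044.7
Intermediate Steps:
b(F) = 6 + F**2 (b(F) = F**2 - 1*(-6) = F**2 + 6 = 6 + F**2)
sqrt(4868866 + b(2098)) = sqrt(4868866 + (6 + 2098**2)) = sqrt(4868866 + (6 + 4401604)) = sqrt(4868866 + 4401610) = sqrt(9270476) = 2*sqrt(2317619)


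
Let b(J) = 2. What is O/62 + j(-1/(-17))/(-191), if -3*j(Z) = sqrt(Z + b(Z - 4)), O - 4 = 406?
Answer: 205/31 + sqrt(595)/9741 ≈ 6.6154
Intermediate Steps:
O = 410 (O = 4 + 406 = 410)
j(Z) = -sqrt(2 + Z)/3 (j(Z) = -sqrt(Z + 2)/3 = -sqrt(2 + Z)/3)
O/62 + j(-1/(-17))/(-191) = 410/62 - sqrt(2 - 1/(-17))/3/(-191) = 410*(1/62) - sqrt(2 - 1*(-1/17))/3*(-1/191) = 205/31 - sqrt(2 + 1/17)/3*(-1/191) = 205/31 - sqrt(595)/51*(-1/191) = 205/31 + sqrt(595)/9741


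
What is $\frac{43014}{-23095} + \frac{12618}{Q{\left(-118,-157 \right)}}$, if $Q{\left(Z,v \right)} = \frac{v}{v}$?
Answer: $\frac{291369696}{23095} \approx 12616.0$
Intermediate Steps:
$Q{\left(Z,v \right)} = 1$
$\frac{43014}{-23095} + \frac{12618}{Q{\left(-118,-157 \right)}} = \frac{43014}{-23095} + \frac{12618}{1} = 43014 \left(- \frac{1}{23095}\right) + 12618 \cdot 1 = - \frac{43014}{23095} + 12618 = \frac{291369696}{23095}$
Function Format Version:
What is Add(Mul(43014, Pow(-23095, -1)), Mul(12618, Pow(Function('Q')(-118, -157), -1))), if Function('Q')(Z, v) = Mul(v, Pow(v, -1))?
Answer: Rational(291369696, 23095) ≈ 12616.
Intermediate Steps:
Function('Q')(Z, v) = 1
Add(Mul(43014, Pow(-23095, -1)), Mul(12618, Pow(Function('Q')(-118, -157), -1))) = Add(Mul(43014, Pow(-23095, -1)), Mul(12618, Pow(1, -1))) = Add(Mul(43014, Rational(-1, 23095)), Mul(12618, 1)) = Add(Rational(-43014, 23095), 12618) = Rational(291369696, 23095)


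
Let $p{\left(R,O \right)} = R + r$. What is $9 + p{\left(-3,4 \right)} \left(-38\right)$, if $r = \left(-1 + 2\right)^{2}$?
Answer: $85$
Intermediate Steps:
$r = 1$ ($r = 1^{2} = 1$)
$p{\left(R,O \right)} = 1 + R$ ($p{\left(R,O \right)} = R + 1 = 1 + R$)
$9 + p{\left(-3,4 \right)} \left(-38\right) = 9 + \left(1 - 3\right) \left(-38\right) = 9 - -76 = 9 + 76 = 85$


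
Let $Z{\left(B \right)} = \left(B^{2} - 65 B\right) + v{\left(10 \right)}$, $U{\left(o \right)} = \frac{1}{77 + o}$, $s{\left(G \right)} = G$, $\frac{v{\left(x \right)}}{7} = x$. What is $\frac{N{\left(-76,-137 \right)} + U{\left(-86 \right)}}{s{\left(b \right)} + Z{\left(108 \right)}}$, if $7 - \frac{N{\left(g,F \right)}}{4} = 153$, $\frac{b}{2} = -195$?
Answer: $- \frac{5257}{38916} \approx -0.13509$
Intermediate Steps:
$b = -390$ ($b = 2 \left(-195\right) = -390$)
$N{\left(g,F \right)} = -584$ ($N{\left(g,F \right)} = 28 - 612 = -584$)
$v{\left(x \right)} = 7 x$
$Z{\left(B \right)} = 70 + B^{2} - 65 B$ ($Z{\left(B \right)} = \left(B^{2} - 65 B\right) + 7 \cdot 10 = \left(B^{2} - 65 B\right) + 70 = 70 + B^{2} - 65 B$)
$\frac{N{\left(-76,-137 \right)} + U{\left(-86 \right)}}{s{\left(b \right)} + Z{\left(108 \right)}} = \frac{-584 + \frac{1}{77 - 86}}{-390 + \left(70 + 108^{2} - 7020\right)} = \frac{-584 + \frac{1}{-9}}{-390 + \left(70 + 11664 - 7020\right)} = \frac{-584 - \frac{1}{9}}{-390 + 4714} = - \frac{5257}{9 \cdot 4324} = \left(- \frac{5257}{9}\right) \frac{1}{4324} = - \frac{5257}{38916}$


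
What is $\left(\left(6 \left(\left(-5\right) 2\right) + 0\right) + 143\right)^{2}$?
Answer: $6889$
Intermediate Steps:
$\left(\left(6 \left(\left(-5\right) 2\right) + 0\right) + 143\right)^{2} = \left(\left(6 \left(-10\right) + 0\right) + 143\right)^{2} = \left(\left(-60 + 0\right) + 143\right)^{2} = \left(-60 + 143\right)^{2} = 83^{2} = 6889$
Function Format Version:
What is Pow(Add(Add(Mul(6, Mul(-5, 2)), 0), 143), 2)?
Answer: 6889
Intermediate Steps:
Pow(Add(Add(Mul(6, Mul(-5, 2)), 0), 143), 2) = Pow(Add(Add(Mul(6, -10), 0), 143), 2) = Pow(Add(Add(-60, 0), 143), 2) = Pow(Add(-60, 143), 2) = Pow(83, 2) = 6889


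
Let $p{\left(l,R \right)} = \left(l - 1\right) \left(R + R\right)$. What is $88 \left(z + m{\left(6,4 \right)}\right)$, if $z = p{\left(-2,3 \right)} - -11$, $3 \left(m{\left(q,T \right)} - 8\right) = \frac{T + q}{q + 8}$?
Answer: $\frac{2288}{21} \approx 108.95$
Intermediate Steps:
$m{\left(q,T \right)} = 8 + \frac{T + q}{3 \left(8 + q\right)}$ ($m{\left(q,T \right)} = 8 + \frac{\left(T + q\right) \frac{1}{q + 8}}{3} = 8 + \frac{\left(T + q\right) \frac{1}{8 + q}}{3} = 8 + \frac{\frac{1}{8 + q} \left(T + q\right)}{3} = 8 + \frac{T + q}{3 \left(8 + q\right)}$)
$p{\left(l,R \right)} = 2 R \left(-1 + l\right)$ ($p{\left(l,R \right)} = \left(-1 + l\right) 2 R = 2 R \left(-1 + l\right)$)
$z = -7$ ($z = 2 \cdot 3 \left(-1 - 2\right) - -11 = 2 \cdot 3 \left(-3\right) + 11 = -18 + 11 = -7$)
$88 \left(z + m{\left(6,4 \right)}\right) = 88 \left(-7 + \frac{192 + 4 + 25 \cdot 6}{3 \left(8 + 6\right)}\right) = 88 \left(-7 + \frac{192 + 4 + 150}{3 \cdot 14}\right) = 88 \left(-7 + \frac{1}{3} \cdot \frac{1}{14} \cdot 346\right) = 88 \left(-7 + \frac{173}{21}\right) = 88 \cdot \frac{26}{21} = \frac{2288}{21}$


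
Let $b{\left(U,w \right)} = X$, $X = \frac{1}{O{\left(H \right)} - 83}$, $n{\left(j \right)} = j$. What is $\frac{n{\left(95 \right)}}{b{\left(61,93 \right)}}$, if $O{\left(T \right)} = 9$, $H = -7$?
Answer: $-7030$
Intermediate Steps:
$X = - \frac{1}{74}$ ($X = \frac{1}{9 - 83} = \frac{1}{-74} = - \frac{1}{74} \approx -0.013514$)
$b{\left(U,w \right)} = - \frac{1}{74}$
$\frac{n{\left(95 \right)}}{b{\left(61,93 \right)}} = \frac{95}{- \frac{1}{74}} = 95 \left(-74\right) = -7030$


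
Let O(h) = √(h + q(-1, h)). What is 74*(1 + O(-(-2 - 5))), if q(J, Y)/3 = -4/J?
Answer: 74 + 74*√19 ≈ 396.56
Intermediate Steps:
q(J, Y) = -12/J (q(J, Y) = 3*(-4/J) = -12/J)
O(h) = √(12 + h) (O(h) = √(h - 12/(-1)) = √(h - 12*(-1)) = √(h + 12) = √(12 + h))
74*(1 + O(-(-2 - 5))) = 74*(1 + √(12 - (-2 - 5))) = 74*(1 + √(12 - 1*(-7))) = 74*(1 + √(12 + 7)) = 74*(1 + √19) = 74 + 74*√19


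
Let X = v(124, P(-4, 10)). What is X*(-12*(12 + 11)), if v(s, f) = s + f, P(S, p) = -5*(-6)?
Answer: -42504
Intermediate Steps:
P(S, p) = 30
v(s, f) = f + s
X = 154 (X = 30 + 124 = 154)
X*(-12*(12 + 11)) = 154*(-12*(12 + 11)) = 154*(-12*23) = 154*(-276) = -42504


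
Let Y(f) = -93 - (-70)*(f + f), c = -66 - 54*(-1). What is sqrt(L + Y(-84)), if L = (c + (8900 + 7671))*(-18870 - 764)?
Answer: I*sqrt(325131259) ≈ 18031.0*I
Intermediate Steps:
c = -12 (c = -66 + 54 = -12)
L = -325119406 (L = (-12 + (8900 + 7671))*(-18870 - 764) = (-12 + 16571)*(-19634) = 16559*(-19634) = -325119406)
Y(f) = -93 + 140*f (Y(f) = -93 - (-70)*2*f = -93 - (-140)*f = -93 + 140*f)
sqrt(L + Y(-84)) = sqrt(-325119406 + (-93 + 140*(-84))) = sqrt(-325119406 + (-93 - 11760)) = sqrt(-325119406 - 11853) = sqrt(-325131259) = I*sqrt(325131259)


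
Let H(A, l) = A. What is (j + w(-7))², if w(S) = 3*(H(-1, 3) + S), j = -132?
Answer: 24336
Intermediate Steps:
w(S) = -3 + 3*S (w(S) = 3*(-1 + S) = -3 + 3*S)
(j + w(-7))² = (-132 + (-3 + 3*(-7)))² = (-132 + (-3 - 21))² = (-132 - 24)² = (-156)² = 24336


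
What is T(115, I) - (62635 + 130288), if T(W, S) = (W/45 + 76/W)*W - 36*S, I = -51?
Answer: -1716454/9 ≈ -1.9072e+5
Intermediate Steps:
T(W, S) = -36*S + W*(76/W + W/45) (T(W, S) = (W*(1/45) + 76/W)*W - 36*S = (W/45 + 76/W)*W - 36*S = (76/W + W/45)*W - 36*S = W*(76/W + W/45) - 36*S = -36*S + W*(76/W + W/45))
T(115, I) - (62635 + 130288) = (76 - 36*(-51) + (1/45)*115²) - (62635 + 130288) = (76 + 1836 + (1/45)*13225) - 1*192923 = (76 + 1836 + 2645/9) - 192923 = 19853/9 - 192923 = -1716454/9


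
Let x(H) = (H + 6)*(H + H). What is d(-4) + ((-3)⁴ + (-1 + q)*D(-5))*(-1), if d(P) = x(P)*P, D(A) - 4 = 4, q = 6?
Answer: -57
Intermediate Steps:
D(A) = 8 (D(A) = 4 + 4 = 8)
x(H) = 2*H*(6 + H) (x(H) = (6 + H)*(2*H) = 2*H*(6 + H))
d(P) = 2*P²*(6 + P) (d(P) = (2*P*(6 + P))*P = 2*P²*(6 + P))
d(-4) + ((-3)⁴ + (-1 + q)*D(-5))*(-1) = 2*(-4)²*(6 - 4) + ((-3)⁴ + (-1 + 6)*8)*(-1) = 2*16*2 + (81 + 5*8)*(-1) = 64 + (81 + 40)*(-1) = 64 + 121*(-1) = 64 - 121 = -57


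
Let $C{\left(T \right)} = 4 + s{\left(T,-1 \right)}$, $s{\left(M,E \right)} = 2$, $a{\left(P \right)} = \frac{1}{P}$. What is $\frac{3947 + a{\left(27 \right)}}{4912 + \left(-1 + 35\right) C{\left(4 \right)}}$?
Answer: $\frac{53285}{69066} \approx 0.77151$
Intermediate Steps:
$C{\left(T \right)} = 6$ ($C{\left(T \right)} = 4 + 2 = 6$)
$\frac{3947 + a{\left(27 \right)}}{4912 + \left(-1 + 35\right) C{\left(4 \right)}} = \frac{3947 + \frac{1}{27}}{4912 + \left(-1 + 35\right) 6} = \frac{3947 + \frac{1}{27}}{4912 + 34 \cdot 6} = \frac{106570}{27 \left(4912 + 204\right)} = \frac{106570}{27 \cdot 5116} = \frac{106570}{27} \cdot \frac{1}{5116} = \frac{53285}{69066}$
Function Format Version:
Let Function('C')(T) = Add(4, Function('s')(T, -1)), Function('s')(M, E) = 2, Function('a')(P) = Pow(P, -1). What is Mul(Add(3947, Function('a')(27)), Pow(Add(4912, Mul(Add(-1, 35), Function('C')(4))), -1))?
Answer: Rational(53285, 69066) ≈ 0.77151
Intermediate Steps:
Function('C')(T) = 6 (Function('C')(T) = Add(4, 2) = 6)
Mul(Add(3947, Function('a')(27)), Pow(Add(4912, Mul(Add(-1, 35), Function('C')(4))), -1)) = Mul(Add(3947, Pow(27, -1)), Pow(Add(4912, Mul(Add(-1, 35), 6)), -1)) = Mul(Add(3947, Rational(1, 27)), Pow(Add(4912, Mul(34, 6)), -1)) = Mul(Rational(106570, 27), Pow(Add(4912, 204), -1)) = Mul(Rational(106570, 27), Pow(5116, -1)) = Mul(Rational(106570, 27), Rational(1, 5116)) = Rational(53285, 69066)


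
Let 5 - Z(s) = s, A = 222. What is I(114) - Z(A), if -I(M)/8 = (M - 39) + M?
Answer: -1295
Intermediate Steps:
I(M) = 312 - 16*M (I(M) = -8*((M - 39) + M) = -8*((-39 + M) + M) = -8*(-39 + 2*M) = 312 - 16*M)
Z(s) = 5 - s
I(114) - Z(A) = (312 - 16*114) - (5 - 1*222) = (312 - 1824) - (5 - 222) = -1512 - 1*(-217) = -1512 + 217 = -1295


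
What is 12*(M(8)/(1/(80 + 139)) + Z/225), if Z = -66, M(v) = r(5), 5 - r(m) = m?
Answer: -88/25 ≈ -3.5200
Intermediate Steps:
r(m) = 5 - m
M(v) = 0 (M(v) = 5 - 1*5 = 5 - 5 = 0)
12*(M(8)/(1/(80 + 139)) + Z/225) = 12*(0/(1/(80 + 139)) - 66/225) = 12*(0/(1/219) - 66*1/225) = 12*(0/(1/219) - 22/75) = 12*(0*219 - 22/75) = 12*(0 - 22/75) = 12*(-22/75) = -88/25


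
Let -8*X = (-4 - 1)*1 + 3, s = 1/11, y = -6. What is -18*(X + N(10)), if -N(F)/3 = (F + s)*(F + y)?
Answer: 47853/22 ≈ 2175.1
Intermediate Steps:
s = 1/11 ≈ 0.090909
N(F) = -3*(-6 + F)*(1/11 + F) (N(F) = -3*(F + 1/11)*(F - 6) = -3*(1/11 + F)*(-6 + F) = -3*(-6 + F)*(1/11 + F))
X = 1/4 (X = -((-4 - 1)*1 + 3)/8 = -(-5*1 + 3)/8 = -(-5 + 3)/8 = -1/8*(-2) = 1/4 ≈ 0.25000)
-18*(X + N(10)) = -18*(1/4 + (18/11 - 3*10**2 + (195/11)*10)) = -18*(1/4 + (18/11 - 3*100 + 1950/11)) = -18*(1/4 + (18/11 - 300 + 1950/11)) = -18*(1/4 - 1332/11) = -18*(-5317/44) = 47853/22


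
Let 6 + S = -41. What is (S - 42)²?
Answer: 7921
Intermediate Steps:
S = -47 (S = -6 - 41 = -47)
(S - 42)² = (-47 - 42)² = (-89)² = 7921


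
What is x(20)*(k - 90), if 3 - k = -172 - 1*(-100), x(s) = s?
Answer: -300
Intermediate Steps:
k = 75 (k = 3 - (-172 - 1*(-100)) = 3 - (-172 + 100) = 3 - 1*(-72) = 3 + 72 = 75)
x(20)*(k - 90) = 20*(75 - 90) = 20*(-15) = -300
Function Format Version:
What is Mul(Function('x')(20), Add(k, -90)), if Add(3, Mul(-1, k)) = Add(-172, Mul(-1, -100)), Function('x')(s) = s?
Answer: -300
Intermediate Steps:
k = 75 (k = Add(3, Mul(-1, Add(-172, Mul(-1, -100)))) = Add(3, Mul(-1, Add(-172, 100))) = Add(3, Mul(-1, -72)) = Add(3, 72) = 75)
Mul(Function('x')(20), Add(k, -90)) = Mul(20, Add(75, -90)) = Mul(20, -15) = -300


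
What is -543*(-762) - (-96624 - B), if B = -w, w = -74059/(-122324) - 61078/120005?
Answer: 7492264311786777/14679491620 ≈ 5.1039e+5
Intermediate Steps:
w = 1416145023/14679491620 (w = -74059*(-1/122324) - 61078*1/120005 = 74059/122324 - 61078/120005 = 1416145023/14679491620 ≈ 0.096471)
B = -1416145023/14679491620 (B = -1*1416145023/14679491620 = -1416145023/14679491620 ≈ -0.096471)
-543*(-762) - (-96624 - B) = -543*(-762) - (-96624 - 1*(-1416145023/14679491620)) = 413766 - (-96624 + 1416145023/14679491620) = 413766 - 1*(-1418389782145857/14679491620) = 413766 + 1418389782145857/14679491620 = 7492264311786777/14679491620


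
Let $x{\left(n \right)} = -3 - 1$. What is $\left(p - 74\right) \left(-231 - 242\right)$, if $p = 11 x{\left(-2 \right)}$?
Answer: $55814$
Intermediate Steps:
$x{\left(n \right)} = -4$ ($x{\left(n \right)} = -3 - 1 = -4$)
$p = -44$ ($p = 11 \left(-4\right) = -44$)
$\left(p - 74\right) \left(-231 - 242\right) = \left(-44 - 74\right) \left(-231 - 242\right) = - 118 \left(-231 - 242\right) = \left(-118\right) \left(-473\right) = 55814$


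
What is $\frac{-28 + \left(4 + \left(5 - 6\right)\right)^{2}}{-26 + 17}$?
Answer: $\frac{19}{9} \approx 2.1111$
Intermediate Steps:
$\frac{-28 + \left(4 + \left(5 - 6\right)\right)^{2}}{-26 + 17} = \frac{-28 + \left(4 + \left(5 - 6\right)\right)^{2}}{-9} = \left(-28 + \left(4 - 1\right)^{2}\right) \left(- \frac{1}{9}\right) = \left(-28 + 3^{2}\right) \left(- \frac{1}{9}\right) = \left(-28 + 9\right) \left(- \frac{1}{9}\right) = \left(-19\right) \left(- \frac{1}{9}\right) = \frac{19}{9}$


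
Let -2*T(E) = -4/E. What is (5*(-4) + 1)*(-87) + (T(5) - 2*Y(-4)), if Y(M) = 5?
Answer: 8217/5 ≈ 1643.4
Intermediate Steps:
T(E) = 2/E (T(E) = -(-2)/E = 2/E)
(5*(-4) + 1)*(-87) + (T(5) - 2*Y(-4)) = (5*(-4) + 1)*(-87) + (2/5 - 2*5) = (-20 + 1)*(-87) + (2*(1/5) - 10) = -19*(-87) + (2/5 - 10) = 1653 - 48/5 = 8217/5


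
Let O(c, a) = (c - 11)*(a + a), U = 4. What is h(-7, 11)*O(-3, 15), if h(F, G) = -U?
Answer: 1680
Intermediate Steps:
O(c, a) = 2*a*(-11 + c) (O(c, a) = (-11 + c)*(2*a) = 2*a*(-11 + c))
h(F, G) = -4 (h(F, G) = -1*4 = -4)
h(-7, 11)*O(-3, 15) = -8*15*(-11 - 3) = -8*15*(-14) = -4*(-420) = 1680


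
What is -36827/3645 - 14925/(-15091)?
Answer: -501354632/55006695 ≈ -9.1144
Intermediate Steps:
-36827/3645 - 14925/(-15091) = -36827*1/3645 - 14925*(-1/15091) = -36827/3645 + 14925/15091 = -501354632/55006695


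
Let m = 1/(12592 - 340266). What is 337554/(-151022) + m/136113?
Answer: -7527570852324385/3367842790333782 ≈ -2.2351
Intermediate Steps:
m = -1/327674 (m = 1/(-327674) = -1/327674 ≈ -3.0518e-6)
337554/(-151022) + m/136113 = 337554/(-151022) - 1/327674/136113 = 337554*(-1/151022) - 1/327674*1/136113 = -168777/75511 - 1/44600691162 = -7527570852324385/3367842790333782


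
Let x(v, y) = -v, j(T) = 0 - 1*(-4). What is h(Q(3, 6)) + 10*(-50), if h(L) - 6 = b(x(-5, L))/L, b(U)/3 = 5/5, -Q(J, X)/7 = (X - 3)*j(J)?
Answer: -13833/28 ≈ -494.04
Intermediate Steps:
j(T) = 4 (j(T) = 0 + 4 = 4)
Q(J, X) = 84 - 28*X (Q(J, X) = -7*(X - 3)*4 = -7*(-3 + X)*4 = -7*(-12 + 4*X) = 84 - 28*X)
b(U) = 3 (b(U) = 3*(5/5) = 3*(5*(⅕)) = 3*1 = 3)
h(L) = 6 + 3/L
h(Q(3, 6)) + 10*(-50) = (6 + 3/(84 - 28*6)) + 10*(-50) = (6 + 3/(84 - 168)) - 500 = (6 + 3/(-84)) - 500 = (6 + 3*(-1/84)) - 500 = (6 - 1/28) - 500 = 167/28 - 500 = -13833/28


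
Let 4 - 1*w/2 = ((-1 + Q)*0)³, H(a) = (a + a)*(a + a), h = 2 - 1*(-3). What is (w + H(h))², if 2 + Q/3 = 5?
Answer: 11664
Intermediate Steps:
Q = 9 (Q = -6 + 3*5 = -6 + 15 = 9)
h = 5 (h = 2 + 3 = 5)
H(a) = 4*a² (H(a) = (2*a)*(2*a) = 4*a²)
w = 8 (w = 8 - 2*((-1 + 9)*0)³ = 8 - 2*(8*0)³ = 8 - 2*0³ = 8 - 2*0 = 8 + 0 = 8)
(w + H(h))² = (8 + 4*5²)² = (8 + 4*25)² = (8 + 100)² = 108² = 11664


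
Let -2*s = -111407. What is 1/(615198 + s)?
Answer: 2/1341803 ≈ 1.4905e-6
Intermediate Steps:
s = 111407/2 (s = -½*(-111407) = 111407/2 ≈ 55704.)
1/(615198 + s) = 1/(615198 + 111407/2) = 1/(1341803/2) = 2/1341803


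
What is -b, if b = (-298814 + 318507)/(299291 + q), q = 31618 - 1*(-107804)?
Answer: -19693/438713 ≈ -0.044888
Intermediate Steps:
q = 139422 (q = 31618 + 107804 = 139422)
b = 19693/438713 (b = (-298814 + 318507)/(299291 + 139422) = 19693/438713 ≈ 0.044888)
-b = -1*19693/438713 = -19693/438713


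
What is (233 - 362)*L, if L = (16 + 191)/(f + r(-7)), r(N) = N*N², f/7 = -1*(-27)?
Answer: 26703/154 ≈ 173.40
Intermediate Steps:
f = 189 (f = 7*(-1*(-27)) = 7*27 = 189)
r(N) = N³
L = -207/154 (L = (16 + 191)/(189 + (-7)³) = 207/(189 - 343) = 207/(-154) = 207*(-1/154) = -207/154 ≈ -1.3442)
(233 - 362)*L = (233 - 362)*(-207/154) = -129*(-207/154) = 26703/154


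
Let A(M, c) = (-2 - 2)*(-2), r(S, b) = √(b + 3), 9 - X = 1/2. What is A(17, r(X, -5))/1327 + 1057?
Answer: 1402647/1327 ≈ 1057.0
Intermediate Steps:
X = 17/2 (X = 9 - 1/2 = 9 - 1*½ = 9 - ½ = 17/2 ≈ 8.5000)
r(S, b) = √(3 + b)
A(M, c) = 8 (A(M, c) = -4*(-2) = 8)
A(17, r(X, -5))/1327 + 1057 = 8/1327 + 1057 = 1402647/1327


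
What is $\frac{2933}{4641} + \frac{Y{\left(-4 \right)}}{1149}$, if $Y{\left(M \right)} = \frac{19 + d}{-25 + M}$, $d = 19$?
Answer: $\frac{4645435}{7363941} \approx 0.63084$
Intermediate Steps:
$Y{\left(M \right)} = \frac{38}{-25 + M}$ ($Y{\left(M \right)} = \frac{19 + 19}{-25 + M} = \frac{38}{-25 + M}$)
$\frac{2933}{4641} + \frac{Y{\left(-4 \right)}}{1149} = \frac{2933}{4641} + \frac{38 \frac{1}{-25 - 4}}{1149} = 2933 \cdot \frac{1}{4641} + \frac{38}{-29} \cdot \frac{1}{1149} = \frac{419}{663} + 38 \left(- \frac{1}{29}\right) \frac{1}{1149} = \frac{419}{663} - \frac{38}{33321} = \frac{4645435}{7363941}$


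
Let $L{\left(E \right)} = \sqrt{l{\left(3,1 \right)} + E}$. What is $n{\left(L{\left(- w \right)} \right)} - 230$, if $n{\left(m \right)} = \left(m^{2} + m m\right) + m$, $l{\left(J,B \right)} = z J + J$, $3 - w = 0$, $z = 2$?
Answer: $-218 + \sqrt{6} \approx -215.55$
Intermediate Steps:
$w = 3$ ($w = 3 - 0 = 3 + 0 = 3$)
$l{\left(J,B \right)} = 3 J$ ($l{\left(J,B \right)} = 2 J + J = 3 J$)
$L{\left(E \right)} = \sqrt{9 + E}$ ($L{\left(E \right)} = \sqrt{3 \cdot 3 + E} = \sqrt{9 + E}$)
$n{\left(m \right)} = m + 2 m^{2}$ ($n{\left(m \right)} = \left(m^{2} + m^{2}\right) + m = 2 m^{2} + m = m + 2 m^{2}$)
$n{\left(L{\left(- w \right)} \right)} - 230 = \sqrt{9 - 3} \left(1 + 2 \sqrt{9 - 3}\right) - 230 = \sqrt{6} \left(1 + 2 \sqrt{6}\right) - 230 = -230 + \sqrt{6} \left(1 + 2 \sqrt{6}\right)$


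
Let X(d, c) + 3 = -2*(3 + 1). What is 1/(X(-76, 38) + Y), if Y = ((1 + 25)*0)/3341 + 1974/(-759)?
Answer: -253/3441 ≈ -0.073525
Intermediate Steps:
Y = -658/253 (Y = (26*0)*(1/3341) + 1974*(-1/759) = 0*(1/3341) - 658/253 = 0 - 658/253 = -658/253 ≈ -2.6008)
X(d, c) = -11 (X(d, c) = -3 - 2*(3 + 1) = -3 - 2*4 = -3 - 8 = -11)
1/(X(-76, 38) + Y) = 1/(-11 - 658/253) = 1/(-3441/253) = -253/3441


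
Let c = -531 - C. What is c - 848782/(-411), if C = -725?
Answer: 928516/411 ≈ 2259.2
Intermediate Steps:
c = 194 (c = -531 - 1*(-725) = -531 + 725 = 194)
c - 848782/(-411) = 194 - 848782/(-411) = 194 - 848782*(-1)/411 = 194 - 941*(-902/411) = 194 + 848782/411 = 928516/411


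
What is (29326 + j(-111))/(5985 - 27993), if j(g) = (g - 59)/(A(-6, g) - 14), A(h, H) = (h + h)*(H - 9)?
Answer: -20909353/15691704 ≈ -1.3325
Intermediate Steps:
A(h, H) = 2*h*(-9 + H) (A(h, H) = (2*h)*(-9 + H) = 2*h*(-9 + H))
j(g) = (-59 + g)/(94 - 12*g) (j(g) = (g - 59)/(2*(-6)*(-9 + g) - 14) = (-59 + g)/((108 - 12*g) - 14) = (-59 + g)/(94 - 12*g))
(29326 + j(-111))/(5985 - 27993) = (29326 + (59 - 1*(-111))/(2*(-47 + 6*(-111))))/(5985 - 27993) = (29326 + (59 + 111)/(2*(-47 - 666)))/(-22008) = (29326 + (½)*170/(-713))*(-1/22008) = (29326 + (½)*(-1/713)*170)*(-1/22008) = (29326 - 85/713)*(-1/22008) = (20909353/713)*(-1/22008) = -20909353/15691704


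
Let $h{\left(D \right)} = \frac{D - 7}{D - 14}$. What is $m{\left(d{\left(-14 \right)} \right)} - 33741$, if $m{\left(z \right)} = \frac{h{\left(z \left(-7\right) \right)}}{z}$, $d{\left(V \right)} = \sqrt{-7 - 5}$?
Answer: $\frac{- 404893 \sqrt{3} + 404886 i}{12 \left(\sqrt{3} - i\right)} \approx -33741.0 - 0.2526 i$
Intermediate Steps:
$d{\left(V \right)} = 2 i \sqrt{3}$ ($d{\left(V \right)} = \sqrt{-12} = 2 i \sqrt{3}$)
$h{\left(D \right)} = \frac{-7 + D}{-14 + D}$
$m{\left(z \right)} = \frac{-7 - 7 z}{z \left(-14 - 7 z\right)}$ ($m{\left(z \right)} = \frac{\frac{1}{-14 + z \left(-7\right)} \left(-7 + z \left(-7\right)\right)}{z} = \frac{\frac{1}{-14 - 7 z} \left(-7 - 7 z\right)}{z} = \frac{-7 - 7 z}{z \left(-14 - 7 z\right)}$)
$m{\left(d{\left(-14 \right)} \right)} - 33741 = \frac{1 + 2 i \sqrt{3}}{2 i \sqrt{3} \left(2 + 2 i \sqrt{3}\right)} - 33741 = \frac{- \frac{i \sqrt{3}}{6} \left(1 + 2 i \sqrt{3}\right)}{2 + 2 i \sqrt{3}} - 33741 = - \frac{i \sqrt{3} \left(1 + 2 i \sqrt{3}\right)}{6 \left(2 + 2 i \sqrt{3}\right)} - 33741 = -33741 - \frac{i \sqrt{3} \left(1 + 2 i \sqrt{3}\right)}{6 \left(2 + 2 i \sqrt{3}\right)}$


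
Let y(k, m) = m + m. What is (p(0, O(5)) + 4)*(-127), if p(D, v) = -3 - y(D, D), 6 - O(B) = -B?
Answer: -127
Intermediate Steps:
O(B) = 6 + B (O(B) = 6 - (-1)*B = 6 + B)
y(k, m) = 2*m
p(D, v) = -3 - 2*D
(p(0, O(5)) + 4)*(-127) = ((-3 - 2*0) + 4)*(-127) = ((-3 + 0) + 4)*(-127) = (-3 + 4)*(-127) = 1*(-127) = -127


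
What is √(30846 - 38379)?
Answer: 9*I*√93 ≈ 86.793*I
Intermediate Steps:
√(30846 - 38379) = √(-7533) = 9*I*√93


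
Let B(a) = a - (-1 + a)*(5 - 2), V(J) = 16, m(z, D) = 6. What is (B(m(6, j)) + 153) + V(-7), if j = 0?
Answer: 160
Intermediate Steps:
B(a) = 3 - 2*a (B(a) = a - (-1 + a)*3 = a - (-3 + 3*a) = a + (3 - 3*a) = 3 - 2*a)
(B(m(6, j)) + 153) + V(-7) = ((3 - 2*6) + 153) + 16 = ((3 - 12) + 153) + 16 = (-9 + 153) + 16 = 144 + 16 = 160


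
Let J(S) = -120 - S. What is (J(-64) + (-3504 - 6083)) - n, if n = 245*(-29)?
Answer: -2538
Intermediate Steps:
n = -7105
(J(-64) + (-3504 - 6083)) - n = ((-120 - 1*(-64)) + (-3504 - 6083)) - 1*(-7105) = ((-120 + 64) - 9587) + 7105 = (-56 - 9587) + 7105 = -9643 + 7105 = -2538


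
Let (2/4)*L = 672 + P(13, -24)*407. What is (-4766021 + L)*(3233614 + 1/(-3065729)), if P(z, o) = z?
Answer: -47129170327732557475/3065729 ≈ -1.5373e+13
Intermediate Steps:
L = 11926 (L = 2*(672 + 13*407) = 2*(672 + 5291) = 2*5963 = 11926)
(-4766021 + L)*(3233614 + 1/(-3065729)) = (-4766021 + 11926)*(3233614 + 1/(-3065729)) = -4754095*(3233614 - 1/3065729) = -4754095*9913384214605/3065729 = -47129170327732557475/3065729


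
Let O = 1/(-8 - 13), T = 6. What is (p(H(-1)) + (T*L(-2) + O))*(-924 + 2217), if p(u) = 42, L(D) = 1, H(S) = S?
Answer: 434017/7 ≈ 62002.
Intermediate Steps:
O = -1/21 (O = 1/(-21) = -1/21 ≈ -0.047619)
(p(H(-1)) + (T*L(-2) + O))*(-924 + 2217) = (42 + (6*1 - 1/21))*(-924 + 2217) = (42 + (6 - 1/21))*1293 = (42 + 125/21)*1293 = (1007/21)*1293 = 434017/7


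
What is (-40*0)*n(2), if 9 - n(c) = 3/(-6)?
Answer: 0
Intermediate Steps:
n(c) = 19/2 (n(c) = 9 - 3/(-6) = 9 - 3*(-1)/6 = 9 - 1*(-½) = 9 + ½ = 19/2)
(-40*0)*n(2) = -40*0*(19/2) = 0*(19/2) = 0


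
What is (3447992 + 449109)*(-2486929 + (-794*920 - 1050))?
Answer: -12542659787359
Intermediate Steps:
(3447992 + 449109)*(-2486929 + (-794*920 - 1050)) = 3897101*(-2486929 + (-730480 - 1050)) = 3897101*(-2486929 - 731530) = 3897101*(-3218459) = -12542659787359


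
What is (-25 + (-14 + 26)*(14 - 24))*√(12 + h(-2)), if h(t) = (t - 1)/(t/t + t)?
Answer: -145*√15 ≈ -561.58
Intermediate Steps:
h(t) = (-1 + t)/(1 + t)
(-25 + (-14 + 26)*(14 - 24))*√(12 + h(-2)) = (-25 + (-14 + 26)*(14 - 24))*√(12 + (-1 - 2)/(1 - 2)) = (-25 + 12*(-10))*√(12 - 3/(-1)) = (-25 - 120)*√(12 - 1*(-3)) = -145*√(12 + 3) = -145*√15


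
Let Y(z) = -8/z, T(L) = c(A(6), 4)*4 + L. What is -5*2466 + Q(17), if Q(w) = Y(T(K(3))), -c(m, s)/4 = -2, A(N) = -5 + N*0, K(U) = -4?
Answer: -86312/7 ≈ -12330.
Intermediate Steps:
A(N) = -5 (A(N) = -5 + 0 = -5)
c(m, s) = 8 (c(m, s) = -4*(-2) = 8)
T(L) = 32 + L (T(L) = 8*4 + L = 32 + L)
Q(w) = -2/7 (Q(w) = -8/(32 - 4) = -8/28 = -8*1/28 = -2/7)
-5*2466 + Q(17) = -5*2466 - 2/7 = -12330 - 2/7 = -86312/7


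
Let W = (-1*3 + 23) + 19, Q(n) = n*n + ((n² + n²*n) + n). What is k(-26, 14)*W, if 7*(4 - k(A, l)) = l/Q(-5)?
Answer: 6279/40 ≈ 156.98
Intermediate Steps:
Q(n) = n + n³ + 2*n² (Q(n) = n² + ((n² + n³) + n) = n² + (n + n² + n³) = n + n³ + 2*n²)
k(A, l) = 4 + l/560 (k(A, l) = 4 - l/(7*((-5*(1 + (-5)² + 2*(-5))))) = 4 - l/(7*((-5*(1 + 25 - 10)))) = 4 - l/(7*((-5*16))) = 4 - l/(7*(-80)) = 4 - l*(-1)/(7*80) = 4 - (-1)*l/560 = 4 + l/560)
W = 39 (W = (-3 + 23) + 19 = 20 + 19 = 39)
k(-26, 14)*W = (4 + (1/560)*14)*39 = (4 + 1/40)*39 = (161/40)*39 = 6279/40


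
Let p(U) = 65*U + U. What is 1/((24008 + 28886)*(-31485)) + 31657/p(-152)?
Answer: -2928918989259/928164870160 ≈ -3.1556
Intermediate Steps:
p(U) = 66*U
1/((24008 + 28886)*(-31485)) + 31657/p(-152) = 1/((24008 + 28886)*(-31485)) + 31657/((66*(-152))) = -1/31485/52894 + 31657/(-10032) = (1/52894)*(-1/31485) + 31657*(-1/10032) = -1/1665367590 - 31657/10032 = -2928918989259/928164870160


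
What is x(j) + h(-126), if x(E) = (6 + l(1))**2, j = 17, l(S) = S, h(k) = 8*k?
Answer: -959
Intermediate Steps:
x(E) = 49 (x(E) = (6 + 1)**2 = 7**2 = 49)
x(j) + h(-126) = 49 + 8*(-126) = 49 - 1008 = -959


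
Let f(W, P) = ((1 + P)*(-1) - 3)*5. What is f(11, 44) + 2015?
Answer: 1775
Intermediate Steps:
f(W, P) = -20 - 5*P (f(W, P) = ((-1 - P) - 3)*5 = (-4 - P)*5 = -20 - 5*P)
f(11, 44) + 2015 = (-20 - 5*44) + 2015 = (-20 - 220) + 2015 = -240 + 2015 = 1775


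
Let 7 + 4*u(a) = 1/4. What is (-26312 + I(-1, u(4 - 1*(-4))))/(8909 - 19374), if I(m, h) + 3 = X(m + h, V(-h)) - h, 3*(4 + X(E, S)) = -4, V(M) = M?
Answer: 252659/100464 ≈ 2.5149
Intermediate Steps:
X(E, S) = -16/3 (X(E, S) = -4 + (⅓)*(-4) = -4 - 4/3 = -16/3)
u(a) = -27/16 (u(a) = -7/4 + (¼)/4 = -7/4 + (¼)*(¼) = -7/4 + 1/16 = -27/16)
I(m, h) = -25/3 - h (I(m, h) = -3 + (-16/3 - h) = -25/3 - h)
(-26312 + I(-1, u(4 - 1*(-4))))/(8909 - 19374) = (-26312 + (-25/3 - 1*(-27/16)))/(8909 - 19374) = (-26312 + (-25/3 + 27/16))/(-10465) = (-26312 - 319/48)*(-1/10465) = -1263295/48*(-1/10465) = 252659/100464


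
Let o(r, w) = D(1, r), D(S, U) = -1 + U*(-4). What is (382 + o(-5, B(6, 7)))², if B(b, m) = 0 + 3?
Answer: 160801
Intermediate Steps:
B(b, m) = 3
D(S, U) = -1 - 4*U
o(r, w) = -1 - 4*r
(382 + o(-5, B(6, 7)))² = (382 + (-1 - 4*(-5)))² = (382 + (-1 + 20))² = (382 + 19)² = 401² = 160801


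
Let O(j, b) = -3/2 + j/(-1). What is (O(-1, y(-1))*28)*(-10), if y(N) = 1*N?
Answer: 140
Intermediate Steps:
y(N) = N
O(j, b) = -3/2 - j (O(j, b) = -3*½ + j*(-1) = -3/2 - j)
(O(-1, y(-1))*28)*(-10) = ((-3/2 - 1*(-1))*28)*(-10) = ((-3/2 + 1)*28)*(-10) = -½*28*(-10) = -14*(-10) = 140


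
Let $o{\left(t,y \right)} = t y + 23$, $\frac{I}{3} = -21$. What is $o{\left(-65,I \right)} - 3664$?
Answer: $454$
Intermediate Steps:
$I = -63$ ($I = 3 \left(-21\right) = -63$)
$o{\left(t,y \right)} = 23 + t y$
$o{\left(-65,I \right)} - 3664 = \left(23 - -4095\right) - 3664 = \left(23 + 4095\right) - 3664 = 4118 - 3664 = 454$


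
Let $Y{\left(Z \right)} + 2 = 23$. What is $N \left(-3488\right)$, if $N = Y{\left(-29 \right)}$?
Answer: $-73248$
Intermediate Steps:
$Y{\left(Z \right)} = 21$ ($Y{\left(Z \right)} = -2 + 23 = 21$)
$N = 21$
$N \left(-3488\right) = 21 \left(-3488\right) = -73248$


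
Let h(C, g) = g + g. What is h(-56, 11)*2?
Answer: 44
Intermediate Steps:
h(C, g) = 2*g
h(-56, 11)*2 = (2*11)*2 = 22*2 = 44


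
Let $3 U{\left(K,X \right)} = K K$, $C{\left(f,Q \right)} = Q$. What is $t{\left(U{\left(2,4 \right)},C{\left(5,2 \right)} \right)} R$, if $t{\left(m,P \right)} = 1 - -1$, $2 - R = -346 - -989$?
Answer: $-1282$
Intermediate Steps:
$R = -641$ ($R = 2 - \left(-346 - -989\right) = 2 - \left(-346 + 989\right) = 2 - 643 = -641$)
$U{\left(K,X \right)} = \frac{K^{2}}{3}$ ($U{\left(K,X \right)} = \frac{K K}{3} = \frac{K^{2}}{3}$)
$t{\left(m,P \right)} = 2$ ($t{\left(m,P \right)} = 1 + 1 = 2$)
$t{\left(U{\left(2,4 \right)},C{\left(5,2 \right)} \right)} R = 2 \left(-641\right) = -1282$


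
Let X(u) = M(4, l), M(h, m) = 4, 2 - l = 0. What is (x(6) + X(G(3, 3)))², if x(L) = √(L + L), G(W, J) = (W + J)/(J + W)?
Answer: 28 + 16*√3 ≈ 55.713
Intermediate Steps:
l = 2 (l = 2 - 1*0 = 2 + 0 = 2)
G(W, J) = 1 (G(W, J) = (J + W)/(J + W) = 1)
X(u) = 4
x(L) = √2*√L (x(L) = √(2*L) = √2*√L)
(x(6) + X(G(3, 3)))² = (√2*√6 + 4)² = (2*√3 + 4)² = (4 + 2*√3)²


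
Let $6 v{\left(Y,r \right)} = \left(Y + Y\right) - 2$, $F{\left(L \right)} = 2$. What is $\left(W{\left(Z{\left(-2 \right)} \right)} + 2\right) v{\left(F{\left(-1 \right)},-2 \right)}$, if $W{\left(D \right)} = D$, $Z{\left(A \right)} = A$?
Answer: $0$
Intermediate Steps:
$v{\left(Y,r \right)} = - \frac{1}{3} + \frac{Y}{3}$ ($v{\left(Y,r \right)} = \frac{\left(Y + Y\right) - 2}{6} = \frac{2 Y - 2}{6} = \frac{-2 + 2 Y}{6} = - \frac{1}{3} + \frac{Y}{3}$)
$\left(W{\left(Z{\left(-2 \right)} \right)} + 2\right) v{\left(F{\left(-1 \right)},-2 \right)} = \left(-2 + 2\right) \left(- \frac{1}{3} + \frac{1}{3} \cdot 2\right) = 0 \left(- \frac{1}{3} + \frac{2}{3}\right) = 0 \cdot \frac{1}{3} = 0$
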